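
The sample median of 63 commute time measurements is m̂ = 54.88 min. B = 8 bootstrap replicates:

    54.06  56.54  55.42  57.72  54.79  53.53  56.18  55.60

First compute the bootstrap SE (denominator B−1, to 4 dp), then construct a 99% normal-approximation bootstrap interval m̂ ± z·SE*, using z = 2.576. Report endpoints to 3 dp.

(51.377, 58.383)

Mean of replicates = 55.4800; sum of squared deviations = 12.9442; SE* = √(12.9442/7) = 1.3598
Margin = 2.576 × 1.3598 = 3.5028
Interval: 54.88 ± 3.5028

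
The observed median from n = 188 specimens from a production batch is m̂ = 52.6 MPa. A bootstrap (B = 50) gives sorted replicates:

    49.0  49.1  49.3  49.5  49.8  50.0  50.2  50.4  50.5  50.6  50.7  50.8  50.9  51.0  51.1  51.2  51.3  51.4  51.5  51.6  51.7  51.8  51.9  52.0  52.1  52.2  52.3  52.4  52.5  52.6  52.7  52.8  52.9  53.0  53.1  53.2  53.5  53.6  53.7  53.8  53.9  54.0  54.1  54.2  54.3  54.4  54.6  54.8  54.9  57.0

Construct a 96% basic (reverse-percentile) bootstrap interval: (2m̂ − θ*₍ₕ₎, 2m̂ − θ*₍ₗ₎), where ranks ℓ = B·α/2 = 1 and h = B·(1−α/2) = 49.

Percentile endpoints at ranks 1 and 49: θ*₍1₎ = 49.0, θ*₍49₎ = 54.9.
Basic interval reflects these around m̂:
  lower = 2 × 52.6 − 54.9 = 50.3
  upper = 2 × 52.6 − 49.0 = 56.2

(50.3, 56.2)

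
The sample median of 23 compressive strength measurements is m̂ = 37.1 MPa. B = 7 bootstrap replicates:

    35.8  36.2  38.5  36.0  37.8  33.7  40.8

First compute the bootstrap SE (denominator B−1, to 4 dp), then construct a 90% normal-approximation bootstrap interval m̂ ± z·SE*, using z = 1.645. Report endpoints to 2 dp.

(33.34, 40.86)

Mean of replicates = 36.9714; sum of squared deviations = 31.2943; SE* = √(31.2943/6) = 2.2838
Margin = 1.645 × 2.2838 = 3.757
Interval: 37.1 ± 3.757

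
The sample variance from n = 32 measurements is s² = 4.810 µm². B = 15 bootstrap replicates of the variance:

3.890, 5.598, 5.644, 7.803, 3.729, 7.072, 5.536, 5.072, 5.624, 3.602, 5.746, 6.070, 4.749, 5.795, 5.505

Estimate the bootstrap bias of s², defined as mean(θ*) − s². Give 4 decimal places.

bias = +0.6190

mean(θ*) = (3.890 + 5.598 + 5.644 + 7.803 + 3.729 + 7.072 + 5.536 + 5.072 + 5.624 + 3.602 + 5.746 + 6.070 + 4.749 + 5.795 + 5.505) / 15 = 5.42900
bias = 5.42900 − 4.810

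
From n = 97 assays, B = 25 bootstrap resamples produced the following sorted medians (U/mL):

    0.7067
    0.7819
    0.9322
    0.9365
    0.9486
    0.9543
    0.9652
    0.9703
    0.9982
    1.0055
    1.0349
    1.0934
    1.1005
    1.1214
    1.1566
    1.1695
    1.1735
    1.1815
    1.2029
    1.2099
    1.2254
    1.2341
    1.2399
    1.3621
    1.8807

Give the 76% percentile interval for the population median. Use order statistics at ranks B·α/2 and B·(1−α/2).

(0.9322, 1.2341)

α = 0.24; lower rank = 25 × 0.120 = 3; upper rank = 25 × 0.880 = 22.
The 3rd smallest replicate is 0.9322; the 22nd is 1.2341.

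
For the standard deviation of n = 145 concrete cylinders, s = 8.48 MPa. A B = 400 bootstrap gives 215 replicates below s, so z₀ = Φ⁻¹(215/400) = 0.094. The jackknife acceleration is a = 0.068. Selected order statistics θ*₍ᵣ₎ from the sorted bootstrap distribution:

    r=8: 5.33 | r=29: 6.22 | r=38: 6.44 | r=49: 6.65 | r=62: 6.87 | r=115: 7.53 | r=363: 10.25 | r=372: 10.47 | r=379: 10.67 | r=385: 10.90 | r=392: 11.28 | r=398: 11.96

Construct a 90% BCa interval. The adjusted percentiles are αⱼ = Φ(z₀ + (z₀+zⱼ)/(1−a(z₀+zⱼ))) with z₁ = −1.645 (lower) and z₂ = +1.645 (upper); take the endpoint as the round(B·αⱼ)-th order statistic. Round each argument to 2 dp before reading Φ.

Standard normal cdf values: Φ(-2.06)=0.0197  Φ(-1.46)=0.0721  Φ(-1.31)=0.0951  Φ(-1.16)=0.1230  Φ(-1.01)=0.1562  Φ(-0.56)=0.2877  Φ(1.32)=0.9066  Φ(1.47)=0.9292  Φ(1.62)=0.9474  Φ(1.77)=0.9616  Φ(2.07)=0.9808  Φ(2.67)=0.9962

(6.44, 11.28)

Lower: z₀ + z₁ = 0.094 + (-1.645) = -1.551; 1 − a(z₀+z₁) = 1 − (0.068)(-1.551) = 1.1055; argument = 0.094 + (-1.551)/1.1055 = -1.3090 → -1.31.
α₁ = Φ(-1.31) = 0.0951; rank = round(400 × 0.0951) = 38; θ*₍38₎ = 6.44.
Upper: z₀ + z₂ = 1.739; 1 − a(z₀+z₂) = 0.8817; argument = 2.0662 → 2.07; α₂ = 0.9808; rank = 392; θ*₍392₎ = 11.28.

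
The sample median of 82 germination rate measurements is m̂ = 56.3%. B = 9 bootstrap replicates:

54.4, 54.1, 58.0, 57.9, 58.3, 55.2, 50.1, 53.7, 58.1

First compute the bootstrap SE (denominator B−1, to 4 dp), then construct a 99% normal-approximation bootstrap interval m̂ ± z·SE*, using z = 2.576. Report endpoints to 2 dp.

(49.11, 63.49)

Mean of replicates = 55.5333; sum of squared deviations = 62.2600; SE* = √(62.2600/8) = 2.7897
Margin = 2.576 × 2.7897 = 7.186
Interval: 56.3 ± 7.186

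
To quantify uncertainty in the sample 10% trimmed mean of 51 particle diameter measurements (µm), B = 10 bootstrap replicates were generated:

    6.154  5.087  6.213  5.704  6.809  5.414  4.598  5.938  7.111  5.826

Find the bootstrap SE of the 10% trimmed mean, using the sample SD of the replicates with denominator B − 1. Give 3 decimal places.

SE* = 0.752

Bootstrap SE is the standard deviation of the 10 replicate 10% trimmed means.
Mean of replicates: (6.154 + 5.087 + 6.213 + 5.704 + 6.809 + 5.414 + 4.598 + 5.938 + 7.111 + 5.826) / 10 = 58.8540 / 10 = 5.8854
Sum of squared deviations: (+0.2686)² + (−0.7984)² + (+0.3276)² + (−0.1814)² + (+0.9236)² + (−0.4714)² + (−1.2874)² + (+0.0526)² + (+1.2256)² + (−0.0594)² = 5.0909
Variance = 5.0909 / 9 = 0.5657
SE* = √0.5657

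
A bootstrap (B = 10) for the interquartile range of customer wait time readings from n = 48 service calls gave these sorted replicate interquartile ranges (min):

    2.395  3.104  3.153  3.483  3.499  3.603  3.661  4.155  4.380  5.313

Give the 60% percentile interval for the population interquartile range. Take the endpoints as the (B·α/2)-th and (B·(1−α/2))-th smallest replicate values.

α = 0.40; lower rank = 10 × 0.200 = 2; upper rank = 10 × 0.800 = 8.
The 2nd smallest replicate is 3.104; the 8th is 4.155.

(3.104, 4.155)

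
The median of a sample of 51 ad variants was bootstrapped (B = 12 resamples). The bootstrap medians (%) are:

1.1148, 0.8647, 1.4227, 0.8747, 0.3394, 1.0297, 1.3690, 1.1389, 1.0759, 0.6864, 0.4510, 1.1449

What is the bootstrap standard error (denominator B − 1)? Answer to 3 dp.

Bootstrap SE is the standard deviation of the 12 replicate medians.
Mean of replicates: (1.1148 + 0.8647 + 1.4227 + 0.8747 + 0.3394 + 1.0297 + 1.3690 + 1.1389 + 1.0759 + 0.6864 + 0.4510 + 1.1449) / 12 = 11.51210 / 12 = 0.95934
Sum of squared deviations: (+0.15546)² + (−0.09464)² + (+0.46336)² + (−0.08464)² + (−0.61994)² + (+0.07036)² + (+0.40966)² + (+0.17956)² + (+0.11656)² + (−0.27294)² + (−0.50834)² + (+0.18556)² = 1.22525
Variance = 1.22525 / 11 = 0.11139
SE* = √0.11139

SE* = 0.334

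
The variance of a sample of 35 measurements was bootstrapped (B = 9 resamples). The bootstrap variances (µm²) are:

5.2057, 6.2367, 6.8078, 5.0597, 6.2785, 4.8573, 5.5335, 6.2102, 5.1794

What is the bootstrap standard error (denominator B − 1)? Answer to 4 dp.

Bootstrap SE is the standard deviation of the 9 replicate variances.
Mean of replicates: (5.2057 + 6.2367 + 6.8078 + 5.0597 + 6.2785 + 4.8573 + 5.5335 + 6.2102 + 5.1794) / 9 = 51.36880 / 9 = 5.70764
Sum of squared deviations: (−0.50194)² + (+0.52906)² + (+1.10016)² + (−0.64794)² + (+0.57086)² + (−0.85034)² + (−0.17414)² + (+0.50256)² + (−0.52824)² = 3.77291
Variance = 3.77291 / 8 = 0.47161
SE* = √0.47161

SE* = 0.6867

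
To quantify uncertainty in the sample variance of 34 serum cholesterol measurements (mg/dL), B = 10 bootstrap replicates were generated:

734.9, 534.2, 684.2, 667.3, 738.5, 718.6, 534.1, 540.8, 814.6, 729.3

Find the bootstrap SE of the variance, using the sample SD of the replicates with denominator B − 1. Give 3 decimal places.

SE* = 99.723

Bootstrap SE is the standard deviation of the 10 replicate variances.
Mean of replicates: (734.9 + 534.2 + 684.2 + 667.3 + 738.5 + 718.6 + 534.1 + 540.8 + 814.6 + 729.3) / 10 = 6696.5000 / 10 = 669.6500
Sum of squared deviations: (+65.2500)² + (−135.4500)² + (+14.5500)² + (−2.3500)² + (+68.8500)² + (+48.9500)² + (−135.5500)² + (−128.8500)² + (+144.9500)² + (+59.6500)² = 89502.6650
Variance = 89502.6650 / 9 = 9944.7406
SE* = √9944.7406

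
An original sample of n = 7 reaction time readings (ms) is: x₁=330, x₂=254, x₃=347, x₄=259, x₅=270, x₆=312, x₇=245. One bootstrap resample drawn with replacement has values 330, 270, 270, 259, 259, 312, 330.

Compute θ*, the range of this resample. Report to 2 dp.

Range = 330 − 259 = 71.00

θ* = 71.00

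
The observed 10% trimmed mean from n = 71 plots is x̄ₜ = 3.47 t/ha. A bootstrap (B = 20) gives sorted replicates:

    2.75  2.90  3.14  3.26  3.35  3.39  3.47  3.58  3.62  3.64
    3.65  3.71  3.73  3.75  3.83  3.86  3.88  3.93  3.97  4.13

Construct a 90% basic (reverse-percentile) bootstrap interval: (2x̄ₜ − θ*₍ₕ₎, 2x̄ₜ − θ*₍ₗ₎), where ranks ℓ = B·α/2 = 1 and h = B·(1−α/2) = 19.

Percentile endpoints at ranks 1 and 19: θ*₍1₎ = 2.75, θ*₍19₎ = 3.97.
Basic interval reflects these around x̄ₜ:
  lower = 2 × 3.47 − 3.97 = 2.97
  upper = 2 × 3.47 − 2.75 = 4.19

(2.97, 4.19)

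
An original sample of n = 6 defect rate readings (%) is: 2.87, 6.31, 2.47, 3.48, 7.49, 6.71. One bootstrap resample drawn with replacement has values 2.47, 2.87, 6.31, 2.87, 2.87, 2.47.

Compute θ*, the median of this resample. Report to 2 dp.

Sorted: 2.47, 2.47, 2.87, 2.87, 2.87, 6.31
Median = average of the two middle values = 2.87

θ* = 2.87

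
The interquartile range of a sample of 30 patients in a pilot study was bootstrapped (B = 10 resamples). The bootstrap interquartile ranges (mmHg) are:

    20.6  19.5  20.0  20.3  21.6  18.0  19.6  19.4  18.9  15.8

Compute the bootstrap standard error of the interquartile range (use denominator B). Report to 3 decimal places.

Bootstrap SE is the standard deviation of the 10 replicate interquartile ranges.
Mean of replicates: (20.6 + 19.5 + 20.0 + 20.3 + 21.6 + 18.0 + 19.6 + 19.4 + 18.9 + 15.8) / 10 = 193.7000 / 10 = 19.3700
Sum of squared deviations: (+1.2300)² + (+0.1300)² + (+0.6300)² + (+0.9300)² + (+2.2300)² + (−1.3700)² + (+0.2300)² + (+0.0300)² + (−0.4700)² + (−3.5700)² = 22.6610
Variance = 22.6610 / 10 = 2.2661
SE* = √2.2661

SE* = 1.505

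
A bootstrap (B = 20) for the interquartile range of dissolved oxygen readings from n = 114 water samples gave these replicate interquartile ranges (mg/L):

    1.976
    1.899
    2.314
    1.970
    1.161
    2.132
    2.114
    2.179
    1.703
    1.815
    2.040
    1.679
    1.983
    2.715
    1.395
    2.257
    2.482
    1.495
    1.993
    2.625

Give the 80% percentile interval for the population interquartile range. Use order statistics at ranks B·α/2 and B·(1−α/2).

(1.395, 2.482)

Sorted replicates: 1.161, 1.395, 1.495, 1.679, 1.703, 1.815, 1.899, 1.970, 1.976, 1.983, 1.993, 2.040, 2.114, 2.132, 2.179, 2.257, 2.314, 2.482, 2.625, 2.715
α = 0.20; lower rank = 20 × 0.100 = 2; upper rank = 20 × 0.900 = 18.
The 2nd smallest replicate is 1.395; the 18th is 2.482.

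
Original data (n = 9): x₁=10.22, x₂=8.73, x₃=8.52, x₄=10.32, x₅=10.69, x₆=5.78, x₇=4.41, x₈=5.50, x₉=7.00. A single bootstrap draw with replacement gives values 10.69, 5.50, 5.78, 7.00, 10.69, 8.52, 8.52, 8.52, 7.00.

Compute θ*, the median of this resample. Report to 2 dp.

θ* = 8.52

Sorted: 5.50, 5.78, 7.00, 7.00, 8.52, 8.52, 8.52, 10.69, 10.69
Median = middle value = 8.52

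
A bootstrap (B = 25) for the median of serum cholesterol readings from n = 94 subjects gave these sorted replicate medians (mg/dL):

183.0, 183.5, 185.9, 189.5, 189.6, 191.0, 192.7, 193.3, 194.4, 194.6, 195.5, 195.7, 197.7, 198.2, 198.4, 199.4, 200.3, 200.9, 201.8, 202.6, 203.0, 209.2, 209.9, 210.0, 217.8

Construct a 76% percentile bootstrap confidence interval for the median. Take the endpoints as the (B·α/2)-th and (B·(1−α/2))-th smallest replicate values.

(185.9, 209.2)

α = 0.24; lower rank = 25 × 0.120 = 3; upper rank = 25 × 0.880 = 22.
The 3rd smallest replicate is 185.9; the 22nd is 209.2.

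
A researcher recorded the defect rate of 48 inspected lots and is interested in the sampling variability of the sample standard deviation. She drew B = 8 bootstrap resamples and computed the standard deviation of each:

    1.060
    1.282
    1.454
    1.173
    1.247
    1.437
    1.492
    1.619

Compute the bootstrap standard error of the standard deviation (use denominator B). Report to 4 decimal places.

Bootstrap SE is the standard deviation of the 8 replicate standard deviations.
Mean of replicates: (1.060 + 1.282 + 1.454 + 1.173 + 1.247 + 1.437 + 1.492 + 1.619) / 8 = 10.76400 / 8 = 1.34550
Sum of squared deviations: (−0.28550)² + (−0.06350)² + (+0.10850)² + (−0.17250)² + (−0.09850)² + (+0.09150)² + (+0.14650)² + (+0.27350)² = 0.24141
Variance = 0.24141 / 8 = 0.03018
SE* = √0.03018

SE* = 0.1737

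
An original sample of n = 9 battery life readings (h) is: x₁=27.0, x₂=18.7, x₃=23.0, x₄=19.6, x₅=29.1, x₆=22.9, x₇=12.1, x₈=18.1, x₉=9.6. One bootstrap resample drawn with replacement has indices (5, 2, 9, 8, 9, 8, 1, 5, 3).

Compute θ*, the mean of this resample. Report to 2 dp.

θ* = 20.26

Resample values: 29.1, 18.7, 9.6, 18.1, 9.6, 18.1, 27.0, 29.1, 23.0.
Mean = (29.1 + 18.7 + 9.6 + 18.1 + 9.6 + 18.1 + 27.0 + 29.1 + 23.0) / 9 = 182.30 / 9 = 20.26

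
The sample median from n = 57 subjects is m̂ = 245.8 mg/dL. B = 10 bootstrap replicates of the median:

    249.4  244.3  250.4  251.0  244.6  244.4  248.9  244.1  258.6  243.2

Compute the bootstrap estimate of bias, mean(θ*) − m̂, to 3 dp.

bias = +2.090

mean(θ*) = (249.4 + 244.3 + 250.4 + 251.0 + 244.6 + 244.4 + 248.9 + 244.1 + 258.6 + 243.2) / 10 = 247.8900
bias = 247.8900 − 245.8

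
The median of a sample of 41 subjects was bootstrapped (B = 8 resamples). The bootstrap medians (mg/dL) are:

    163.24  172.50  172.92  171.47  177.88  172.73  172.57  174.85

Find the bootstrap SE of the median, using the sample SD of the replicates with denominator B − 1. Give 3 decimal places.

Bootstrap SE is the standard deviation of the 8 replicate medians.
Mean of replicates: (163.24 + 172.50 + 172.92 + 171.47 + 177.88 + 172.73 + 172.57 + 174.85) / 8 = 1378.1600 / 8 = 172.2700
Sum of squared deviations: (−9.0300)² + (+0.2300)² + (+0.6500)² + (−0.8000)² + (+5.6100)² + (+0.4600)² + (+0.3000)² + (+2.5800)² = 121.0864
Variance = 121.0864 / 7 = 17.2981
SE* = √17.2981

SE* = 4.159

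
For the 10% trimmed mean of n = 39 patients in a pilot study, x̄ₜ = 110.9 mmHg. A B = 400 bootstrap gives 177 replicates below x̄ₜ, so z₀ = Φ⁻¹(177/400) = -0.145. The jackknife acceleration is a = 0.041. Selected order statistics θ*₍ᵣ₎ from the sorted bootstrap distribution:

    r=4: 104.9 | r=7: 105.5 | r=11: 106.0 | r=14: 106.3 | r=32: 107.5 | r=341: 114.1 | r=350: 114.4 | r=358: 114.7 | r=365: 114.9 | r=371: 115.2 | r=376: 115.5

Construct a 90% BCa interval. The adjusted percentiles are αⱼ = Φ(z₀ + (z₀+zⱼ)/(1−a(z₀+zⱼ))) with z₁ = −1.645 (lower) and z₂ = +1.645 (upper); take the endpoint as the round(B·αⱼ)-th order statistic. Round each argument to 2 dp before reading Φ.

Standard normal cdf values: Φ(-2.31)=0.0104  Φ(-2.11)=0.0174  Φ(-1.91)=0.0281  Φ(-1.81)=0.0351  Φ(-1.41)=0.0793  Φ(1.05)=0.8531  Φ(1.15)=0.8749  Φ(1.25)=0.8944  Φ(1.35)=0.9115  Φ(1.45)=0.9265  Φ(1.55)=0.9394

(106.3, 115.2)

Lower: z₀ + z₁ = -0.145 + (-1.645) = -1.790; 1 − a(z₀+z₁) = 1 − (0.041)(-1.790) = 1.0734; argument = -0.145 + (-1.790)/1.0734 = -1.8126 → -1.81.
α₁ = Φ(-1.81) = 0.0351; rank = round(400 × 0.0351) = 14; θ*₍14₎ = 106.3.
Upper: z₀ + z₂ = 1.500; 1 − a(z₀+z₂) = 0.9385; argument = 1.4533 → 1.45; α₂ = 0.9265; rank = 371; θ*₍371₎ = 115.2.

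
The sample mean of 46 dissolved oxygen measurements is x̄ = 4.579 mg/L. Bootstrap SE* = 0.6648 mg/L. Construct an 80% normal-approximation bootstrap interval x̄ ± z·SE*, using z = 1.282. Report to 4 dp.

Margin = 1.282 × 0.6648 = 0.85227
Interval: 4.579 ± 0.85227

(3.7267, 5.4313)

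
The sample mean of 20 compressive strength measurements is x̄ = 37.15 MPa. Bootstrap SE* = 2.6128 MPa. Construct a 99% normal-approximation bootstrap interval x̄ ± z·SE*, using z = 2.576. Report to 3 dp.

Margin = 2.576 × 2.6128 = 6.7306
Interval: 37.15 ± 6.7306

(30.419, 43.881)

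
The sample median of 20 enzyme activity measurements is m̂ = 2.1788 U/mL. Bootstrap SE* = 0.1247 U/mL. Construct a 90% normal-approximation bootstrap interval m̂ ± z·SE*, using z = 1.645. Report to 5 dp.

(1.97367, 2.38393)

Margin = 1.645 × 0.1247 = 0.205132
Interval: 2.1788 ± 0.205132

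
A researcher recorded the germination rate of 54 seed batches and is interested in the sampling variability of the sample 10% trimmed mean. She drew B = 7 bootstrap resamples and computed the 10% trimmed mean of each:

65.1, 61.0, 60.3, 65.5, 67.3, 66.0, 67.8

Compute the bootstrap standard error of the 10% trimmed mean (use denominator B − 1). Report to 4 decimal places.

SE* = 2.9413

Bootstrap SE is the standard deviation of the 7 replicate 10% trimmed means.
Mean of replicates: (65.1 + 61.0 + 60.3 + 65.5 + 67.3 + 66.0 + 67.8) / 7 = 453.00000 / 7 = 64.71429
Sum of squared deviations: (+0.38571)² + (−3.71429)² + (−4.41429)² + (+0.78571)² + (+2.58571)² + (+1.28571)² + (+3.08571)² = 51.90857
Variance = 51.90857 / 6 = 8.65143
SE* = √8.65143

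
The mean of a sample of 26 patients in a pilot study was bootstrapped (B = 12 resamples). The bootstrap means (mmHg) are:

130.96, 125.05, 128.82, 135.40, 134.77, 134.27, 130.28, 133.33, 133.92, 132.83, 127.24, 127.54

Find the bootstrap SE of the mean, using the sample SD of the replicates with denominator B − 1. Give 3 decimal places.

SE* = 3.409

Bootstrap SE is the standard deviation of the 12 replicate means.
Mean of replicates: (130.96 + 125.05 + 128.82 + 135.40 + 134.77 + 134.27 + 130.28 + 133.33 + 133.92 + 132.83 + 127.24 + 127.54) / 12 = 1574.4100 / 12 = 131.2008
Sum of squared deviations: (−0.2408)² + (−6.1508)² + (−2.3808)² + (+4.1992)² + (+3.5692)² + (+3.0692)² + (−0.9208)² + (+2.1292)² + (+2.7192)² + (+1.6292)² + (−3.9608)² + (−3.6608)² = 127.8701
Variance = 127.8701 / 11 = 11.6246
SE* = √11.6246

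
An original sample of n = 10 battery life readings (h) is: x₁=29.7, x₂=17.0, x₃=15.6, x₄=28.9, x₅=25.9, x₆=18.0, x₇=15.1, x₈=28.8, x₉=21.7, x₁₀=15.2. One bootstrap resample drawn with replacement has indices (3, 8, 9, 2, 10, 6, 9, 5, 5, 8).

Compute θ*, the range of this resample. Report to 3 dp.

θ* = 13.600

Resample values: 15.6, 28.8, 21.7, 17.0, 15.2, 18.0, 21.7, 25.9, 25.9, 28.8.
Range = 28.8 − 15.2 = 13.600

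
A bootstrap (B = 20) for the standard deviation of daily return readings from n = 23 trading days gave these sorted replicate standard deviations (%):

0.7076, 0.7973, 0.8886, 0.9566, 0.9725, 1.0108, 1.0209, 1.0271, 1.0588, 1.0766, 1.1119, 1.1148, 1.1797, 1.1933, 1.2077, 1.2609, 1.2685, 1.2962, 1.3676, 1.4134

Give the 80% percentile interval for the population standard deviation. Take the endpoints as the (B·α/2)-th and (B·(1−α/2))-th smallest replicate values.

(0.7973, 1.2962)

α = 0.20; lower rank = 20 × 0.100 = 2; upper rank = 20 × 0.900 = 18.
The 2nd smallest replicate is 0.7973; the 18th is 1.2962.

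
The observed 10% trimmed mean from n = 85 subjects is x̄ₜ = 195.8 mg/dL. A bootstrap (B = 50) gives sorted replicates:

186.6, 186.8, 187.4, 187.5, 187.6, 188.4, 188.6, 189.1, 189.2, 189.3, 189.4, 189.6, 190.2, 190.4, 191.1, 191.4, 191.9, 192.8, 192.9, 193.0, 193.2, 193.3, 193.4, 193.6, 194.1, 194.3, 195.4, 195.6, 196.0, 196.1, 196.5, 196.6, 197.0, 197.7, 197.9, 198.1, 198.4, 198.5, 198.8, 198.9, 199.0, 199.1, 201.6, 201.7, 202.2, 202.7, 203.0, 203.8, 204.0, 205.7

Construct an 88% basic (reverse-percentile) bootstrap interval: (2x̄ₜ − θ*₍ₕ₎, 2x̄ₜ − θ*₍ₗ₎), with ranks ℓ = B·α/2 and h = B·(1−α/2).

Percentile endpoints at ranks 3 and 47: θ*₍3₎ = 187.4, θ*₍47₎ = 203.0.
Basic interval reflects these around x̄ₜ:
  lower = 2 × 195.8 − 203.0 = 188.6
  upper = 2 × 195.8 − 187.4 = 204.2

(188.6, 204.2)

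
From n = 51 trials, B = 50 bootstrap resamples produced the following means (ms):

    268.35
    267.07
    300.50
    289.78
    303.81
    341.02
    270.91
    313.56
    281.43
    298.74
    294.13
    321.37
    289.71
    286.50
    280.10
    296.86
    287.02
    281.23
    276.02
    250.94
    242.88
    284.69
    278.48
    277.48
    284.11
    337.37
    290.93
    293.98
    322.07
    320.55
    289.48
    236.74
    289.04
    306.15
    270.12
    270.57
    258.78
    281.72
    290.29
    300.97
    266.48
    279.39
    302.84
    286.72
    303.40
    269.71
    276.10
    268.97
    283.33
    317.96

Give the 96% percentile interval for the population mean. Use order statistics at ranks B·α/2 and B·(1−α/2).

(236.74, 337.37)

Sorted replicates: 236.74, 242.88, 250.94, 258.78, 266.48, 267.07, 268.35, 268.97, 269.71, 270.12, 270.57, 270.91, 276.02, 276.10, 277.48, 278.48, 279.39, 280.10, 281.23, 281.43, 281.72, 283.33, 284.11, 284.69, 286.50, 286.72, 287.02, 289.04, 289.48, 289.71, 289.78, 290.29, 290.93, 293.98, 294.13, 296.86, 298.74, 300.50, 300.97, 302.84, 303.40, 303.81, 306.15, 313.56, 317.96, 320.55, 321.37, 322.07, 337.37, 341.02
α = 0.04; lower rank = 50 × 0.020 = 1; upper rank = 50 × 0.980 = 49.
The 1st smallest replicate is 236.74; the 49th is 337.37.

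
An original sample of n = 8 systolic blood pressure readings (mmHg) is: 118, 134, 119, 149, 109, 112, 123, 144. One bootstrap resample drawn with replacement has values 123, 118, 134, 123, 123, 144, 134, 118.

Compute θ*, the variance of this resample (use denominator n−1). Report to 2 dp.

θ* = 85.27

Mean = 127.1250; sum of squared deviations = 596.8750
s² = 596.8750 / 7 = 85.2679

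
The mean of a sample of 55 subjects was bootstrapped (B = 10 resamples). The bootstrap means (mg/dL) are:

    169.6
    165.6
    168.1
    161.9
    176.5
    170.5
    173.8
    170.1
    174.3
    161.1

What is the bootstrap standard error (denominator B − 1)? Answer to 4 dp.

Bootstrap SE is the standard deviation of the 10 replicate means.
Mean of replicates: (169.6 + 165.6 + 168.1 + 161.9 + 176.5 + 170.5 + 173.8 + 170.1 + 174.3 + 161.1) / 10 = 1691.50000 / 10 = 169.15000
Sum of squared deviations: (+0.45000)² + (−3.55000)² + (−1.05000)² + (−7.25000)² + (+7.35000)² + (+1.35000)² + (+4.65000)² + (+0.95000)² + (+5.15000)² + (−8.05000)² = 236.16500
Variance = 236.16500 / 9 = 26.24056
SE* = √26.24056

SE* = 5.1226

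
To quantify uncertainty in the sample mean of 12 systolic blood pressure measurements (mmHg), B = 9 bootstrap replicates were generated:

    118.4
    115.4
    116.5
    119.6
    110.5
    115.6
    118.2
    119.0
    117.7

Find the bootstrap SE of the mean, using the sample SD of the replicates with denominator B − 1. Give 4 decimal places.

Bootstrap SE is the standard deviation of the 9 replicate means.
Mean of replicates: (118.4 + 115.4 + 116.5 + 119.6 + 110.5 + 115.6 + 118.2 + 119.0 + 117.7) / 9 = 1050.90000 / 9 = 116.76667
Sum of squared deviations: (+1.63333)² + (−1.36667)² + (−0.26667)² + (+2.83333)² + (−6.26667)² + (−1.16667)² + (+1.43333)² + (+2.23333)² + (+0.93333)² = 61.18000
Variance = 61.18000 / 8 = 7.64750
SE* = √7.64750

SE* = 2.7654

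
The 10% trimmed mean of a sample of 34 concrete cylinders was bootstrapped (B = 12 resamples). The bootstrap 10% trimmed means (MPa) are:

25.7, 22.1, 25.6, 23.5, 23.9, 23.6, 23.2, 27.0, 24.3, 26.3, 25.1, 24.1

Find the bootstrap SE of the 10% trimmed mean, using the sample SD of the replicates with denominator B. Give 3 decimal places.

SE* = 1.363

Bootstrap SE is the standard deviation of the 12 replicate 10% trimmed means.
Mean of replicates: (25.7 + 22.1 + 25.6 + 23.5 + 23.9 + 23.6 + 23.2 + 27.0 + 24.3 + 26.3 + 25.1 + 24.1) / 12 = 294.4000 / 12 = 24.5333
Sum of squared deviations: (+1.1667)² + (−2.4333)² + (+1.0667)² + (−1.0333)² + (−0.6333)² + (−0.9333)² + (−1.3333)² + (+2.4667)² + (−0.2333)² + (+1.7667)² + (+0.5667)² + (−0.4333)² = 22.3067
Variance = 22.3067 / 12 = 1.8589
SE* = √1.8589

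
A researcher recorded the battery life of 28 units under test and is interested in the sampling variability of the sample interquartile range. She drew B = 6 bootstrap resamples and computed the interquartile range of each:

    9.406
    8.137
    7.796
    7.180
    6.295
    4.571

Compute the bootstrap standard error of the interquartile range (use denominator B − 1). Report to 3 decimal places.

SE* = 1.663

Bootstrap SE is the standard deviation of the 6 replicate interquartile ranges.
Mean of replicates: (9.406 + 8.137 + 7.796 + 7.180 + 6.295 + 4.571) / 6 = 43.3850 / 6 = 7.2308
Sum of squared deviations: (+2.1752)² + (+0.9062)² + (+0.5652)² + (−0.0508)² + (−0.9358)² + (−2.6598)² = 13.8250
Variance = 13.8250 / 5 = 2.7650
SE* = √2.7650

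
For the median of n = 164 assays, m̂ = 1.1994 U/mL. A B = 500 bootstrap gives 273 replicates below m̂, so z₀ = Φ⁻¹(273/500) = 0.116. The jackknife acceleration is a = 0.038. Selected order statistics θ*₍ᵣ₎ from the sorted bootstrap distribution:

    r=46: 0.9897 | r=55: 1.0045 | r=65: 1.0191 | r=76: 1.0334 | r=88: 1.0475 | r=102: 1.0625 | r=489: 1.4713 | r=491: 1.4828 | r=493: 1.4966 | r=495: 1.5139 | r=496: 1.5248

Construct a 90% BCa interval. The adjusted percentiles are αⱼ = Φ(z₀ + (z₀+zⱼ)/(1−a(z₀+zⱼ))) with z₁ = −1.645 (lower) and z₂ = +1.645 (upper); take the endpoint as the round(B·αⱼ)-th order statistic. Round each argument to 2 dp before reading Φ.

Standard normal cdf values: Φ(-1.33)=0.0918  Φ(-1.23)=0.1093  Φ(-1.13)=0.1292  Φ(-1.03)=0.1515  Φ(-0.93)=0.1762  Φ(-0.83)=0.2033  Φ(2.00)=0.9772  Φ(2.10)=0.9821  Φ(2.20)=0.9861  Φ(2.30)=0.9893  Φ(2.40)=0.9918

Lower: z₀ + z₁ = 0.116 + (-1.645) = -1.529; 1 − a(z₀+z₁) = 1 − (0.038)(-1.529) = 1.0581; argument = 0.116 + (-1.529)/1.0581 = -1.3290 → -1.33.
α₁ = Φ(-1.33) = 0.0918; rank = round(500 × 0.0918) = 46; θ*₍46₎ = 0.9897.
Upper: z₀ + z₂ = 1.761; 1 − a(z₀+z₂) = 0.9331; argument = 2.0033 → 2.00; α₂ = 0.9772; rank = 489; θ*₍489₎ = 1.4713.

(0.9897, 1.4713)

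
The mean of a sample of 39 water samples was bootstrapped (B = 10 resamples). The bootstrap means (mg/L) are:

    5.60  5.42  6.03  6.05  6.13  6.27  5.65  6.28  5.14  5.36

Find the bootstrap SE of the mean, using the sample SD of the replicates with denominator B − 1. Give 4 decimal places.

Bootstrap SE is the standard deviation of the 10 replicate means.
Mean of replicates: (5.60 + 5.42 + 6.03 + 6.05 + 6.13 + 6.27 + 5.65 + 6.28 + 5.14 + 5.36) / 10 = 57.93000 / 10 = 5.79300
Sum of squared deviations: (−0.19300)² + (−0.37300)² + (+0.23700)² + (+0.25700)² + (+0.33700)² + (+0.47700)² + (−0.14300)² + (+0.48700)² + (−0.65300)² + (−0.43300)² = 1.51121
Variance = 1.51121 / 9 = 0.16791
SE* = √0.16791

SE* = 0.4098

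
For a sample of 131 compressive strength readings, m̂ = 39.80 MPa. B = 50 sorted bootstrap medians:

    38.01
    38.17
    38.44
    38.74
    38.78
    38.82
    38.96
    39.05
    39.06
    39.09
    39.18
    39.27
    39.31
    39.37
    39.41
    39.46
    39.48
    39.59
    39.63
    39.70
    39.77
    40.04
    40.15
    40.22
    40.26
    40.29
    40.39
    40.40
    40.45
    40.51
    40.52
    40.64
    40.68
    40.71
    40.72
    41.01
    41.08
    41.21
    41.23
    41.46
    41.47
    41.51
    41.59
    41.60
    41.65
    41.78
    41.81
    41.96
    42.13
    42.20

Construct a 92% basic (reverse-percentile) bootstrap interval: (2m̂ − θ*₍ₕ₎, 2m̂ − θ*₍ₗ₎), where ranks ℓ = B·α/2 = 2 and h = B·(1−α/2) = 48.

Percentile endpoints at ranks 2 and 48: θ*₍2₎ = 38.17, θ*₍48₎ = 41.96.
Basic interval reflects these around m̂:
  lower = 2 × 39.80 − 41.96 = 37.64
  upper = 2 × 39.80 − 38.17 = 41.43

(37.64, 41.43)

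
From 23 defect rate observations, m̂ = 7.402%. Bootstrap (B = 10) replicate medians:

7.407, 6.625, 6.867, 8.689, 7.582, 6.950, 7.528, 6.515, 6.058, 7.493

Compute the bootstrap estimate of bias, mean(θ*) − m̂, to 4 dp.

bias = −0.2306

mean(θ*) = (7.407 + 6.625 + 6.867 + 8.689 + 7.582 + 6.950 + 7.528 + 6.515 + 6.058 + 7.493) / 10 = 7.17140
bias = 7.17140 − 7.402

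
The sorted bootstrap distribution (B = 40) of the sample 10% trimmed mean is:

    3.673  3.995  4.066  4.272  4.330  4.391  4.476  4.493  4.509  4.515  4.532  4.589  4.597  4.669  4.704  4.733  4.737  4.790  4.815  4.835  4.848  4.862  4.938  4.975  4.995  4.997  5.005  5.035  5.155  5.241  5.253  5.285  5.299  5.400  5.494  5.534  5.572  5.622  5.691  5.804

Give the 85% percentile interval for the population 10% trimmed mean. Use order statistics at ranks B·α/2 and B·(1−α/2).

(4.066, 5.572)

α = 0.15; lower rank = 40 × 0.075 = 3; upper rank = 40 × 0.925 = 37.
The 3rd smallest replicate is 4.066; the 37th is 5.572.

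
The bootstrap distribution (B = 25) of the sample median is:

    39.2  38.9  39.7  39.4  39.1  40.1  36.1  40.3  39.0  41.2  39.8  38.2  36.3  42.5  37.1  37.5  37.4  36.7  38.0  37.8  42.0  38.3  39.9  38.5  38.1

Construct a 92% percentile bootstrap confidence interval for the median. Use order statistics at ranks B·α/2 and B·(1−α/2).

(36.1, 42.0)

Sorted replicates: 36.1, 36.3, 36.7, 37.1, 37.4, 37.5, 37.8, 38.0, 38.1, 38.2, 38.3, 38.5, 38.9, 39.0, 39.1, 39.2, 39.4, 39.7, 39.8, 39.9, 40.1, 40.3, 41.2, 42.0, 42.5
α = 0.08; lower rank = 25 × 0.040 = 1; upper rank = 25 × 0.960 = 24.
The 1st smallest replicate is 36.1; the 24th is 42.0.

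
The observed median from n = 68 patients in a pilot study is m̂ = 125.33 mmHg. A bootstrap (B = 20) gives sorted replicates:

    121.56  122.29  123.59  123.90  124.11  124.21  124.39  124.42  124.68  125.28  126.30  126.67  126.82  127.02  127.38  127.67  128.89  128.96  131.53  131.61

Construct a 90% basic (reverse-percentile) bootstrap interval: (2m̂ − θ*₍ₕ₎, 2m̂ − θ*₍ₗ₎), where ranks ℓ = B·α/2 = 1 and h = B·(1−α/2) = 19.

Percentile endpoints at ranks 1 and 19: θ*₍1₎ = 121.56, θ*₍19₎ = 131.53.
Basic interval reflects these around m̂:
  lower = 2 × 125.33 − 131.53 = 119.13
  upper = 2 × 125.33 − 121.56 = 129.10

(119.13, 129.10)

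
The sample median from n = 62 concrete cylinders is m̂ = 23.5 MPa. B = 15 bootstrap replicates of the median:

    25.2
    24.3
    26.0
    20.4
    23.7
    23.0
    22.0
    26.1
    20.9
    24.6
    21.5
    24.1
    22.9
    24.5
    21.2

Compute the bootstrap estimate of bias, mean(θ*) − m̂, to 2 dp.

mean(θ*) = (25.2 + 24.3 + 26.0 + 20.4 + 23.7 + 23.0 + 22.0 + 26.1 + 20.9 + 24.6 + 21.5 + 24.1 + 22.9 + 24.5 + 21.2) / 15 = 23.360
bias = 23.360 − 23.5

bias = −0.14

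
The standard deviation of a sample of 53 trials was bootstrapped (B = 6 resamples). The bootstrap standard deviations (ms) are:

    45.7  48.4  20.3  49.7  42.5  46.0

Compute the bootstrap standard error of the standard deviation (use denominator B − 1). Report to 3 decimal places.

SE* = 10.964

Bootstrap SE is the standard deviation of the 6 replicate standard deviations.
Mean of replicates: (45.7 + 48.4 + 20.3 + 49.7 + 42.5 + 46.0) / 6 = 252.6000 / 6 = 42.1000
Sum of squared deviations: (+3.6000)² + (+6.3000)² + (−21.8000)² + (+7.6000)² + (+0.4000)² + (+3.9000)² = 601.0200
Variance = 601.0200 / 5 = 120.2040
SE* = √120.2040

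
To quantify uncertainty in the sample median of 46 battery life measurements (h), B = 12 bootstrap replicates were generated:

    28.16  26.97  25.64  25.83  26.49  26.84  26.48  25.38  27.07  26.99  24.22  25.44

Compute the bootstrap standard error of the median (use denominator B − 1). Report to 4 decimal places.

SE* = 1.0404

Bootstrap SE is the standard deviation of the 12 replicate medians.
Mean of replicates: (28.16 + 26.97 + 25.64 + 25.83 + 26.49 + 26.84 + 26.48 + 25.38 + 27.07 + 26.99 + 24.22 + 25.44) / 12 = 315.51000 / 12 = 26.29250
Sum of squared deviations: (+1.86750)² + (+0.67750)² + (−0.65250)² + (−0.46250)² + (+0.19750)² + (+0.54750)² + (+0.18750)² + (−0.91250)² + (+0.77750)² + (+0.69750)² + (−2.07250)² + (−0.85250)² = 11.90583
Variance = 11.90583 / 11 = 1.08235
SE* = √1.08235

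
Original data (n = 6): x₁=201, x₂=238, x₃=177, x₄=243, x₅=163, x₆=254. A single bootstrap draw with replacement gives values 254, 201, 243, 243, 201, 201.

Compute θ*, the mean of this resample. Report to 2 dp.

Mean = (254 + 201 + 243 + 243 + 201 + 201) / 6 = 1343.0 / 6 = 223.83

θ* = 223.83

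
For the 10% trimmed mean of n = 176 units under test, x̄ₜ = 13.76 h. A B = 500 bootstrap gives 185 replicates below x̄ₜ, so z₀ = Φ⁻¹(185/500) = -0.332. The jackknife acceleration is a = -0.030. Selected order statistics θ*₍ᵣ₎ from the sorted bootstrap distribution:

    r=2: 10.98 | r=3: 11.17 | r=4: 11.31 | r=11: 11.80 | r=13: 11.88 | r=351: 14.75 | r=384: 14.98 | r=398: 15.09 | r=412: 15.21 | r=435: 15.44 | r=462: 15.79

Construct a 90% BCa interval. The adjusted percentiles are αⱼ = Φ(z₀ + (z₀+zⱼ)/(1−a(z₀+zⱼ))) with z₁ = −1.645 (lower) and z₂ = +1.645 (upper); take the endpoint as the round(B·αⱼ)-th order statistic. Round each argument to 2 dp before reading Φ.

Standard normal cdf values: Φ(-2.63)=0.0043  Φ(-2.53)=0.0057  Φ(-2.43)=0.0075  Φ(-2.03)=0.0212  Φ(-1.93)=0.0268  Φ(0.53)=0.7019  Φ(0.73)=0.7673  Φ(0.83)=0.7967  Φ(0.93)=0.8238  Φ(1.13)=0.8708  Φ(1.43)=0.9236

(11.31, 15.21)

Lower: z₀ + z₁ = -0.332 + (-1.645) = -1.977; 1 − a(z₀+z₁) = 1 − (-0.030)(-1.977) = 0.9407; argument = -0.332 + (-1.977)/0.9407 = -2.4336 → -2.43.
α₁ = Φ(-2.43) = 0.0075; rank = round(500 × 0.0075) = 4; θ*₍4₎ = 11.31.
Upper: z₀ + z₂ = 1.313; 1 − a(z₀+z₂) = 1.0394; argument = 0.9312 → 0.93; α₂ = 0.8238; rank = 412; θ*₍412₎ = 15.21.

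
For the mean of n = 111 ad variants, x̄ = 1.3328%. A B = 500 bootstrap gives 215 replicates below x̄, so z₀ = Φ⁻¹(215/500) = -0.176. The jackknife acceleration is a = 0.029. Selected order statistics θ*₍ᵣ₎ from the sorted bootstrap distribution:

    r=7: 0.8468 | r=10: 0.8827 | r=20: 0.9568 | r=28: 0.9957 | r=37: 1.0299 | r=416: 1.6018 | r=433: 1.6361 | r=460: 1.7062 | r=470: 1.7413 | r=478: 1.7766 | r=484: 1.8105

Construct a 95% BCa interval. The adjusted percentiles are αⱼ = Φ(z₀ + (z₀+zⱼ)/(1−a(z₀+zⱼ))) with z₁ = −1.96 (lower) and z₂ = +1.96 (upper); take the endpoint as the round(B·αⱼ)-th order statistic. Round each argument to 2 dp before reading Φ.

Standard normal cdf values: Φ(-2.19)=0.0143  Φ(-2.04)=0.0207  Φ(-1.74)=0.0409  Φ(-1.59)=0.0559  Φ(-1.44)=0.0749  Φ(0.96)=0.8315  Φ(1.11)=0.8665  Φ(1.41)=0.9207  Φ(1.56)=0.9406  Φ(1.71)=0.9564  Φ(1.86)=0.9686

(0.8468, 1.7766)

Lower: z₀ + z₁ = -0.176 + (-1.960) = -2.136; 1 − a(z₀+z₁) = 1 − (0.029)(-2.136) = 1.0619; argument = -0.176 + (-2.136)/1.0619 = -2.1874 → -2.19.
α₁ = Φ(-2.19) = 0.0143; rank = round(500 × 0.0143) = 7; θ*₍7₎ = 0.8468.
Upper: z₀ + z₂ = 1.784; 1 − a(z₀+z₂) = 0.9483; argument = 1.7053 → 1.71; α₂ = 0.9564; rank = 478; θ*₍478₎ = 1.7766.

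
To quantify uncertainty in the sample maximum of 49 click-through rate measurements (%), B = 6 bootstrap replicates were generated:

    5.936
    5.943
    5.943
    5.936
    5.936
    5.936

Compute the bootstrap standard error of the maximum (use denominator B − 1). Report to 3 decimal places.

SE* = 0.004

Bootstrap SE is the standard deviation of the 6 replicate maximums.
Mean of replicates: (5.936 + 5.943 + 5.943 + 5.936 + 5.936 + 5.936) / 6 = 35.630000 / 6 = 5.938333
Sum of squared deviations: (−0.002333)² + (+0.004667)² + (+0.004667)² + (−0.002333)² + (−0.002333)² + (−0.002333)² = 0.000065
Variance = 0.000065 / 5 = 0.000013
SE* = √0.000013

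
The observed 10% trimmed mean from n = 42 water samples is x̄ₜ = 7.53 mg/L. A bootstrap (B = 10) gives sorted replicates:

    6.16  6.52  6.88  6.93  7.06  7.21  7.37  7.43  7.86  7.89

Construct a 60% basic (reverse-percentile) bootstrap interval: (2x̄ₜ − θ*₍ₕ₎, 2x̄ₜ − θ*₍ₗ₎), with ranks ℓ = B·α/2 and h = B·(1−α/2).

Percentile endpoints at ranks 2 and 8: θ*₍2₎ = 6.52, θ*₍8₎ = 7.43.
Basic interval reflects these around x̄ₜ:
  lower = 2 × 7.53 − 7.43 = 7.63
  upper = 2 × 7.53 − 6.52 = 8.54

(7.63, 8.54)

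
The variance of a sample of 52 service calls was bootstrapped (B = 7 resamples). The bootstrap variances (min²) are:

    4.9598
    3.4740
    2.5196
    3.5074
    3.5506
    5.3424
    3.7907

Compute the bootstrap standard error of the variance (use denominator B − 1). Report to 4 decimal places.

SE* = 0.9640

Bootstrap SE is the standard deviation of the 7 replicate variances.
Mean of replicates: (4.9598 + 3.4740 + 2.5196 + 3.5074 + 3.5506 + 5.3424 + 3.7907) / 7 = 27.14450 / 7 = 3.87779
Sum of squared deviations: (+1.08201)² + (−0.40379)² + (−1.35819)² + (−0.37039)² + (−0.32719)² + (+1.46461)² + (−0.08709)² = 5.57538
Variance = 5.57538 / 6 = 0.92923
SE* = √0.92923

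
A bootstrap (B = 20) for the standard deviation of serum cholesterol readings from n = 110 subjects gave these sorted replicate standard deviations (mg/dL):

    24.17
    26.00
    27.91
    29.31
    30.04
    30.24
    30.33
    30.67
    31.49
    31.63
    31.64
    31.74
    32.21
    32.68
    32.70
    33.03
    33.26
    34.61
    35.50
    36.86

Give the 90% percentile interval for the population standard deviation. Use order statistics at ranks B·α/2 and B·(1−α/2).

(24.17, 35.50)

α = 0.10; lower rank = 20 × 0.050 = 1; upper rank = 20 × 0.950 = 19.
The 1st smallest replicate is 24.17; the 19th is 35.50.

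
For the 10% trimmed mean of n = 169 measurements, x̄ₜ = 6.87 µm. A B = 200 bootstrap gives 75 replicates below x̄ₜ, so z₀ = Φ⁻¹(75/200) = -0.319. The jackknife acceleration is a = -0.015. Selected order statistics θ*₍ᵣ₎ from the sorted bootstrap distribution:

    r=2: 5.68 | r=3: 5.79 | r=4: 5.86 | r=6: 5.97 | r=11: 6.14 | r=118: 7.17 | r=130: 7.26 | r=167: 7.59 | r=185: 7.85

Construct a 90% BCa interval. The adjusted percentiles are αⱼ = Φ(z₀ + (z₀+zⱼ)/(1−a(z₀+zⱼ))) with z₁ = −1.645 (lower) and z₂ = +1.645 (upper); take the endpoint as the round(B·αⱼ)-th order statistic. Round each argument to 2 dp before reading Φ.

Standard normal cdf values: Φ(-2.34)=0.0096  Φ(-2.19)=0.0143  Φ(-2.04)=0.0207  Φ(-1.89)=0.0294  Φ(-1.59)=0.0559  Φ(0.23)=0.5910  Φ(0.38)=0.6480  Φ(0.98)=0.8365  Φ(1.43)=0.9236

(5.68, 7.59)

Lower: z₀ + z₁ = -0.319 + (-1.645) = -1.964; 1 − a(z₀+z₁) = 1 − (-0.015)(-1.964) = 0.9705; argument = -0.319 + (-1.964)/0.9705 = -2.3426 → -2.34.
α₁ = Φ(-2.34) = 0.0096; rank = round(200 × 0.0096) = 2; θ*₍2₎ = 5.68.
Upper: z₀ + z₂ = 1.326; 1 − a(z₀+z₂) = 1.0199; argument = 0.9811 → 0.98; α₂ = 0.8365; rank = 167; θ*₍167₎ = 7.59.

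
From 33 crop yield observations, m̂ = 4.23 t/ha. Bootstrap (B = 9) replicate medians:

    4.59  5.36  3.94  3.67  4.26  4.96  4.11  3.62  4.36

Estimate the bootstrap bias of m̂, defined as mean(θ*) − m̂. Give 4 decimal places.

mean(θ*) = (4.59 + 5.36 + 3.94 + 3.67 + 4.26 + 4.96 + 4.11 + 3.62 + 4.36) / 9 = 4.31889
bias = 4.31889 − 4.23

bias = +0.0889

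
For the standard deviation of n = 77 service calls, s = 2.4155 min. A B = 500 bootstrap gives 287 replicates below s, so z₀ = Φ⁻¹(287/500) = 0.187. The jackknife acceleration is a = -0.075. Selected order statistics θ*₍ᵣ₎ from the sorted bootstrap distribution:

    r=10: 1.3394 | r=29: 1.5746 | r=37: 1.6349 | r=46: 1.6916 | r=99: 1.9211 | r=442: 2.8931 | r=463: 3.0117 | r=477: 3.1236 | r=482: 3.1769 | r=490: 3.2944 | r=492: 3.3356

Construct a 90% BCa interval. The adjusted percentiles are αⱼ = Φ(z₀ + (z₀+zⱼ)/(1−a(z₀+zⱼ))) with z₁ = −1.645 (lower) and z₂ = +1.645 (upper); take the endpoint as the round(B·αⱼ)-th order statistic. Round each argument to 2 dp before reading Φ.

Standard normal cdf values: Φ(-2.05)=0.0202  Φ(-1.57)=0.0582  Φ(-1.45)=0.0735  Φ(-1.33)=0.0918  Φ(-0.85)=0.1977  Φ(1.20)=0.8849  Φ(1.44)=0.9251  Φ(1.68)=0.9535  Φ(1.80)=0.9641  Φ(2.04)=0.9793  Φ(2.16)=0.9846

(1.6349, 3.1769)

Lower: z₀ + z₁ = 0.187 + (-1.645) = -1.458; 1 − a(z₀+z₁) = 1 − (-0.075)(-1.458) = 0.8907; argument = 0.187 + (-1.458)/0.8907 = -1.4500 → -1.45.
α₁ = Φ(-1.45) = 0.0735; rank = round(500 × 0.0735) = 37; θ*₍37₎ = 1.6349.
Upper: z₀ + z₂ = 1.832; 1 − a(z₀+z₂) = 1.1374; argument = 1.7977 → 1.80; α₂ = 0.9641; rank = 482; θ*₍482₎ = 3.1769.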